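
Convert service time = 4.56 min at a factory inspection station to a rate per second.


μ = 1/(service time) in consistent units.
1 second = 0.0166667 min, so μ = 0.0166667/4.56 = 0.003655 per second

Final: 0.003655 /sec


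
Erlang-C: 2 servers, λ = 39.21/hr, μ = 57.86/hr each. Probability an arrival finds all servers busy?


a = λ/μ = 0.6777; ρ = a/2 = 0.3388
P₀ = 0.493836 (from M/M/c formula)
C(c,a) = [a^c/(c!(1−ρ))]·P₀ = [0.45924/(2·0.6612)]·0.493836
= 0.34729·0.493836 = 0.171506

Final: 0.171506


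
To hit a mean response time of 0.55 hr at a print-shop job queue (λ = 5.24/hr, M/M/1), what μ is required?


W = 1/(μ−λ) ⇒ μ − λ = 1/W = 1/0.55 = 1.8182
μ = λ + 1/W = 5.24 + 1.8182 = 7.0582 per hr

Final: 7.0582 /hr


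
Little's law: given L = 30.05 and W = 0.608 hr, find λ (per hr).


λ = L/W = 30.05/0.608 = 49.4243 /hr

Final: 49.4243 /hr


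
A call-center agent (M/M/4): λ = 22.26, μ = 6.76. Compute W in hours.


a = 3.2929; ρ = 0.8232; P₀ = 0.023053
Lq = P₀·a^c·ρ/(c!(1−ρ)²) = 2.97513
Wq = Lq/λ = 2.97513/22.26 = 0.13365 hr
W = Wq + 1/μ = 0.13365 + 0.14793 = 0.28158 hr

Final: 0.28158 hr


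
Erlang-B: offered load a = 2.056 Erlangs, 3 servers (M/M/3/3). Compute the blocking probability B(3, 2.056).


B(c,a) = (a^c/c!) / Σ_{k=0}^{c} a^k/k!
a^3/3! = 1.448499
Σ terms (k=0..3): 1.00000 + 2.05600 + 2.11357 + 1.44850 = 6.618067
B = 1.448499/6.618067 = 0.218870

Final: 0.218870


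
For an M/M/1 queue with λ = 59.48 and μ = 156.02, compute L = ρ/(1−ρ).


ρ = λ/μ = 59.48/156.02 = 0.3812
L = ρ/(1−ρ) = 0.3812/(1 − 0.3812) = 0.3812/0.6188 = 0.6161

Final: 0.6161


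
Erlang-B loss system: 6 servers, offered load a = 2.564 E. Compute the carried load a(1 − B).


B(6,2.564) = 0.030880 (Erlang-B)
Carried load = a(1 − B) = 2.564·(1 − 0.030880) = 2.564·0.969120 = 2.4848 E

Final: 2.4848 Erlangs


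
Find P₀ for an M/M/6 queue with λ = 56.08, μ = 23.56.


a = λ/μ = 56.08/23.56 = 2.3803; ρ = a/c = 0.3967
Σ_{k=0}^{5} a^k/k! (terms k=0..5) = 1.00000 + 2.38031 + 2.83293 + 2.24774 + 1.33758 + 0.63677 = 10.43533
Tail: a^6/(6!(1−ρ)) = 181.88476/(720·0.6033) = 0.41874
P₀ = 1/(10.43533 + 0.41874) = 1/10.85407 = 0.092131

Final: 0.092131


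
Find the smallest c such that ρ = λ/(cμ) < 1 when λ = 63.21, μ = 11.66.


Stability requires cμ > λ ⇔ c > λ/μ.
λ/μ = 63.21/11.66 = 5.4211
Minimum integer c = ⌊5.4211⌋ + 1 = 6
Check: 6·11.66 = 69.96 > 63.21, while 5·11.66 = 58.30 ≤ 63.21

Final: 6 servers


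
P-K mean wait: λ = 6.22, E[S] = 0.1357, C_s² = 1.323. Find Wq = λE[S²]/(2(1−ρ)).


ρ = λ·E[S] = 6.22·0.1357 = 0.8441
E[S²] = E[S]²(1+C_s²) = 0.1357²·(1+1.323) = 0.042777
Wq = λ·E[S²]/(2(1−ρ)) = 6.22·0.042777/(2·0.1559) = 0.85309 hr

Final: 0.85309 hr


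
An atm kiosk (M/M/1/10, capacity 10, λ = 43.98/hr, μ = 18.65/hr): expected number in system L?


ρ = 43.98/18.65 = 2.3582
L = ρ[1 − (K+1)ρ^K + Kρ^(K+1)] / [(1−ρ)(1−ρ^(K+1))]
Numerator: 2.3582·(1 − 11·5318.190487 + 10·12541.234188) = 157793.275180
Denominator: (-1.3582)·(-12540.234188) = 17031.856942
L = 157793.275180/17031.856942 = 9.2646

Final: 9.2646


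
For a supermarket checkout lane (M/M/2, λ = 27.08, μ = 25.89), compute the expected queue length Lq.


a = λ/μ = 1.0460; ρ = a/2 = 0.5230
P₀ = 0.313213
Lq = P₀·a^c·ρ / (c!·(1−ρ)²) = 0.313213·1.09404·0.5230/(2·0.22755)
= 0.39379

Final: 0.39379


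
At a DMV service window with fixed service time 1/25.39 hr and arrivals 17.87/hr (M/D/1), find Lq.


ρ = 17.87/25.39 = 0.7038
M/D/1: Lq = ρ²/(2(1−ρ)) = 0.4954/(2·0.2962) = 0.83625

Final: 0.83625


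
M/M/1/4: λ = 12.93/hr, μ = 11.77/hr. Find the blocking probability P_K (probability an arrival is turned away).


ρ = λ/μ = 12.93/11.77 = 1.0986
P_K = (1−ρ)ρ^K/(1−ρ^(K+1)) = (-0.09856·1.456425)/(1 − 1.599964)
= -0.143539/-0.599964 = 0.239246

Final: 0.239246


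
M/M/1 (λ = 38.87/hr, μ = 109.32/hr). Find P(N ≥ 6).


ρ = 38.87/109.32 = 0.3556
P(N ≥ n) = ρ^n = 0.3556^6 = 0.002021

Final: 0.002021


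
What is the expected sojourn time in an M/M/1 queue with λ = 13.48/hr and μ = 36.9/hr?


W = 1/(μ−λ) = 1/(36.9 − 13.48) = 1/23.42 = 0.04270 hr

Final: 0.04270 hr


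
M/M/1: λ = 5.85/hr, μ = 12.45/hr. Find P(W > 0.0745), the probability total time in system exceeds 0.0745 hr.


W ~ Exponential(μ−λ) for M/M/1.
μ − λ = 12.45 − 5.85 = 6.6000
P(W > t) = e^{−(μ−λ)t} = e^{−0.4917} = 0.611586

Final: 0.611586


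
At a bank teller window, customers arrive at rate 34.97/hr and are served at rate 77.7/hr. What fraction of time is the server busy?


ρ = λ/μ = 34.97/77.7 = 0.4501

Final: 0.4501


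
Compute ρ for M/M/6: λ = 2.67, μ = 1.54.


ρ = λ/(cμ) = 2.67/(6·1.54) = 2.67/9.24 = 0.2890

Final: 0.2890


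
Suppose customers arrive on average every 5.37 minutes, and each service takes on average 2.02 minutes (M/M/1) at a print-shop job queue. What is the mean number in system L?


λ = 60/5.37 = 11.1732 /hr
μ = 60/2.02 = 29.7030 /hr
ρ = λ/μ = 11.1732/29.7030 = 0.3762
L = ρ/(1−ρ) = 0.3762/0.6238 = 0.6030

Final: 0.6030


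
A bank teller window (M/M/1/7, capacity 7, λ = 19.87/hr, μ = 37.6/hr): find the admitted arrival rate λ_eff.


ρ = 0.5285; P_K = (1−ρ)ρ^7/(1−ρ^8) = 0.005461
λ_eff = λ(1 − P_K) = 19.87·(1 − 0.005461) = 19.87·0.994539 = 19.7615 /hr

Final: 19.7615 /hr


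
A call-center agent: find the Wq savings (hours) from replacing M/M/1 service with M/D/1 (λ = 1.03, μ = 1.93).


ρ = 1.03/1.93 = 0.5337
Wq(M/M/1) = ρ/(μ−λ) = 0.5337/0.9000 = 0.59298 hr
Wq(M/D/1) = ρ/(2(μ−λ)) = 0.29649 hr
Savings = 0.59298 − 0.29649 = 0.29649 hr

Final: 0.29649 hr


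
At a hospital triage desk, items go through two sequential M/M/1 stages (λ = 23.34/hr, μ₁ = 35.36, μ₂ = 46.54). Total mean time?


Each node sees arrival rate λ = 23.34/hr (tandem ⇒ throughput preserved).
W₁ = 1/(μ₁−λ) = 1/(35.36−23.34) = 0.08319 hr
W₂ = 1/(μ₂−λ) = 1/(46.54−23.34) = 0.04310 hr
W_total = W₁ + W₂ = 0.08319 + 0.04310 = 0.12630 hr

Final: 0.12630 hr


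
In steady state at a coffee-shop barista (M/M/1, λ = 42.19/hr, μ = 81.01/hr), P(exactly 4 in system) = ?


ρ = 42.19/81.01 = 0.5208
P_n = (1−ρ)·ρ^n = (1 − 0.5208)·0.5208^4 = 0.4792·0.073567 = 0.035253

Final: 0.035253


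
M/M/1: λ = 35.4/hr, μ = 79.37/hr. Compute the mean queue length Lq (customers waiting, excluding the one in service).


ρ = 35.4/79.37 = 0.4460
Lq = ρ²/(1−ρ) = 0.1989/0.5540 = 0.3591

Final: 0.3591


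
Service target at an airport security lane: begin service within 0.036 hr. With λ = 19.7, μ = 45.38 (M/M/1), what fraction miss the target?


ρ = 19.7/45.38 = 0.4341
P(Wq > t) = ρ·e^{−(μ−λ)t} = 0.4341·e^{−0.9245}
= 0.4341·0.396738 = 0.172229

Final: 0.172229


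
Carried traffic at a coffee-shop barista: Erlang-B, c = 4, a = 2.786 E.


B(4,2.786) = 0.182149 (Erlang-B)
Carried load = a(1 − B) = 2.786·(1 − 0.182149) = 2.786·0.817851 = 2.2785 E

Final: 2.2785 Erlangs


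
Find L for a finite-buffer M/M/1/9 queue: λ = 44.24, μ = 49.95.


ρ = 44.24/49.95 = 0.8857
L = ρ[1 − (K+1)ρ^K + Kρ^(K+1)] / [(1−ρ)(1−ρ^(K+1))]
Numerator: 0.8857·(1 − 10·0.335364 + 9·0.297027) = 0.283068
Denominator: (0.1143)·(0.702973) = 0.080360
L = 0.283068/0.080360 = 3.5225

Final: 3.5225


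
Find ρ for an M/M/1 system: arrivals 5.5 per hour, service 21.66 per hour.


ρ = λ/μ = 5.5/21.66 = 0.2539

Final: 0.2539


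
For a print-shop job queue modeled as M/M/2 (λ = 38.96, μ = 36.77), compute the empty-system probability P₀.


a = λ/μ = 38.96/36.77 = 1.0596; ρ = a/c = 0.5298
Σ_{k=0}^{1} a^k/k! (terms k=0..1) = 1.00000 + 1.05956 = 2.05956
Tail: a^2/(2!(1−ρ)) = 1.12267/(2·0.4702) = 1.19377
P₀ = 1/(2.05956 + 1.19377) = 1/3.25333 = 0.307378

Final: 0.307378


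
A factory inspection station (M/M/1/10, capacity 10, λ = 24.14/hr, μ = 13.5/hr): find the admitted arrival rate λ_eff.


ρ = 1.7881; P_K = (1−ρ)ρ^10/(1−ρ^11) = 0.441501
λ_eff = λ(1 − P_K) = 24.14·(1 − 0.441501) = 24.14·0.558499 = 13.4822 /hr

Final: 13.4822 /hr


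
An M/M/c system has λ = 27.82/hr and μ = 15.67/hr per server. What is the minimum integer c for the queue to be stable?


Stability requires cμ > λ ⇔ c > λ/μ.
λ/μ = 27.82/15.67 = 1.7754
Minimum integer c = ⌊1.7754⌋ + 1 = 2
Check: 2·15.67 = 31.34 > 27.82, while 1·15.67 = 15.67 ≤ 27.82

Final: 2 servers


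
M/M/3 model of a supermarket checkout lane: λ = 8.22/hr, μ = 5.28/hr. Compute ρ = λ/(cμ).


ρ = λ/(cμ) = 8.22/(3·5.28) = 8.22/15.84 = 0.5189

Final: 0.5189


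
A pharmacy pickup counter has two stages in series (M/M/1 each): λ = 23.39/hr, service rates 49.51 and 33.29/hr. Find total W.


Each node sees arrival rate λ = 23.39/hr (tandem ⇒ throughput preserved).
W₁ = 1/(μ₁−λ) = 1/(49.51−23.39) = 0.03828 hr
W₂ = 1/(μ₂−λ) = 1/(33.29−23.39) = 0.10101 hr
W_total = W₁ + W₂ = 0.03828 + 0.10101 = 0.13929 hr

Final: 0.13929 hr


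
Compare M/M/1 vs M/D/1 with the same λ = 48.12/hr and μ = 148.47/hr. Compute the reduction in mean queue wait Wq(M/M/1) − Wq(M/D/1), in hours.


ρ = 48.12/148.47 = 0.3241
Wq(M/M/1) = ρ/(μ−λ) = 0.3241/100.35 = 0.003230 hr
Wq(M/D/1) = ρ/(2(μ−λ)) = 0.001615 hr
Savings = 0.003230 − 0.001615 = 0.001615 hr

Final: 0.001615 hr


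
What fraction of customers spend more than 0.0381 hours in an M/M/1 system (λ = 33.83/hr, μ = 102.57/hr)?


W ~ Exponential(μ−λ) for M/M/1.
μ − λ = 102.57 − 33.83 = 68.7400
P(W > t) = e^{−(μ−λ)t} = e^{−2.6190} = 0.072876

Final: 0.072876


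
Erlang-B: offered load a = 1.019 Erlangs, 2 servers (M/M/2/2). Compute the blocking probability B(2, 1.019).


B(c,a) = (a^c/c!) / Σ_{k=0}^{c} a^k/k!
a^2/2! = 0.519180
Σ terms (k=0..2): 1.00000 + 1.01900 + 0.51918 = 2.538180
B = 0.519180/2.538180 = 0.204548

Final: 0.204548


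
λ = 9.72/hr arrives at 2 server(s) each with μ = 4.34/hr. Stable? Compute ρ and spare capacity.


Total capacity cμ = 2·4.34 = 8.68/hr
ρ = λ/(cμ) = 9.72/8.68 = 1.1198
Stable ⇔ ρ < 1: NO
Spare capacity = cμ − λ = 8.68 − 9.72 = -1.04/hr

Final: ρ = 1.1198; unstable; margin = -1.04/hr


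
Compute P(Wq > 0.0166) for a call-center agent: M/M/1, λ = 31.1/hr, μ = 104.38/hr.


ρ = 31.1/104.38 = 0.2979
P(Wq > t) = ρ·e^{−(μ−λ)t} = 0.2979·e^{−1.2164}
= 0.2979·0.296281 = 0.088277

Final: 0.088277


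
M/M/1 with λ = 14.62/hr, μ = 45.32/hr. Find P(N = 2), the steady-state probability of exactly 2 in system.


ρ = 14.62/45.32 = 0.3226
P_n = (1−ρ)·ρ^n = (1 − 0.3226)·0.3226^2 = 0.6774·0.104067 = 0.070496

Final: 0.070496


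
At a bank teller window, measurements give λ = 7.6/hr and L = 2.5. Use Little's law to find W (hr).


W = L/λ = 2.5/7.6 = 0.3289 hr

Final: 0.3289 hr


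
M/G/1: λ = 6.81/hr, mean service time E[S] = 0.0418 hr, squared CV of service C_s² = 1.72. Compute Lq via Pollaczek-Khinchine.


ρ = λ·E[S] = 6.81·0.0418 = 0.2847
Lq = ρ²(1+C_s²)/(2(1−ρ)) = 0.08103·(1+1.72)/(2·0.7153)
= 0.08103·2.7200/1.4307 = 0.15405

Final: 0.15405


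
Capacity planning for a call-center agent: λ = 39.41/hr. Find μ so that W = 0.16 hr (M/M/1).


W = 1/(μ−λ) ⇒ μ − λ = 1/W = 1/0.16 = 6.2500
μ = λ + 1/W = 39.41 + 6.2500 = 45.6600 per hr

Final: 45.6600 /hr


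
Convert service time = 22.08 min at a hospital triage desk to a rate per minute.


μ = 1/(service time) in consistent units.
1 minute = 1 min, so μ = 1/22.08 = 0.04529 per minute

Final: 0.04529 /min


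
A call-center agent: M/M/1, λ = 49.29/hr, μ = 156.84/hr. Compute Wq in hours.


ρ = 49.29/156.84 = 0.3143
Wq = ρ/(μ−λ) = 0.3143/(156.84 − 49.29) = 0.3143/107.55 = 0.002922 hr

Final: 0.002922 hr


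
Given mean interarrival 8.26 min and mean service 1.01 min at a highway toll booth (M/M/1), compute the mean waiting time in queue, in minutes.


λ = 60/8.26 = 7.2639 /hr
μ = 60/1.01 = 59.4059 /hr
ρ = λ/μ = 7.2639/59.4059 = 0.1223
Wq = ρ/(μ−λ) = 0.1223/(59.4059−7.2639) = 0.002345 hr
In minutes: 0.002345·60 = 0.1407 min

Final: 0.1407 min


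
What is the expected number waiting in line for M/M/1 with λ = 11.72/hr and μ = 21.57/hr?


ρ = 11.72/21.57 = 0.5433
Lq = ρ²/(1−ρ) = 0.2952/0.4567 = 0.6465

Final: 0.6465


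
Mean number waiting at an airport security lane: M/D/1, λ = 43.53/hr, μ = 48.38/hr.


ρ = 43.53/48.38 = 0.8998
M/D/1: Lq = ρ²/(2(1−ρ)) = 0.8096/(2·0.1002) = 4.03775

Final: 4.03775


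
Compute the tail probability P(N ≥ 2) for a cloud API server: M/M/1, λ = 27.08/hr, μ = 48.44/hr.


ρ = 27.08/48.44 = 0.5590
P(N ≥ n) = ρ^n = 0.5590^2 = 0.312528

Final: 0.312528


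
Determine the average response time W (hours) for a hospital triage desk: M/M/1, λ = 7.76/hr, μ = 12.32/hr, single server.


W = 1/(μ−λ) = 1/(12.32 − 7.76) = 1/4.56 = 0.2193 hr

Final: 0.2193 hr


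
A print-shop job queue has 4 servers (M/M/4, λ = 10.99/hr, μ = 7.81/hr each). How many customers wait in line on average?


a = λ/μ = 1.4072; ρ = a/4 = 0.3518
P₀ = 0.243092
Lq = P₀·a^c·ρ / (c!·(1−ρ)²) = 0.243092·3.92091·0.3518/(24·0.42017)
= 0.03325

Final: 0.03325


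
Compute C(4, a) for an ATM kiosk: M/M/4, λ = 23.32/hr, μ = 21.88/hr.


a = λ/μ = 1.0658; ρ = a/4 = 0.2665
P₀ = 0.343775 (from M/M/c formula)
C(c,a) = [a^c/(c!(1−ρ))]·P₀ = [1.29040/(24·0.7335)]·0.343775
= 0.07330·0.343775 = 0.025198

Final: 0.025198


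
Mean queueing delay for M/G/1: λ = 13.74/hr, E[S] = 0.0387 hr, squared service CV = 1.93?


ρ = λ·E[S] = 13.74·0.0387 = 0.5317
E[S²] = E[S]²(1+C_s²) = 0.0387²·(1+1.93) = 0.004388
Wq = λ·E[S²]/(2(1−ρ)) = 13.74·0.004388/(2·0.4683) = 0.06438 hr

Final: 0.06438 hr


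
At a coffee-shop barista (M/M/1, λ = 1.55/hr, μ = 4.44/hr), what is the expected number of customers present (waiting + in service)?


ρ = λ/μ = 1.55/4.44 = 0.3491
L = ρ/(1−ρ) = 0.3491/(1 − 0.3491) = 0.3491/0.6509 = 0.5363

Final: 0.5363


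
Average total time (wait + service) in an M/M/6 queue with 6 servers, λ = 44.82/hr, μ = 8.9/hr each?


a = 5.0360; ρ = 0.8393; P₀ = 0.004259
Lq = P₀·a^c·ρ/(c!(1−ρ)²) = 3.13701
Wq = Lq/λ = 3.13701/44.82 = 0.06999 hr
W = Wq + 1/μ = 0.06999 + 0.11236 = 0.18235 hr

Final: 0.18235 hr


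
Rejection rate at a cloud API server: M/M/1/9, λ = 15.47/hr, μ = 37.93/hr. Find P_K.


ρ = λ/μ = 15.47/37.93 = 0.4079
P_K = (1−ρ)ρ^K/(1−ρ^(K+1)) = (0.5921·0.0003123)/(1 − 0.0001274)
= 0.0001849/0.999873 = 0.0001849

Final: 0.0001849


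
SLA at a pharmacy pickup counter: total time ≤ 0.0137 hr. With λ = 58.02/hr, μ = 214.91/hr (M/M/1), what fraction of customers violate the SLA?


W ~ Exponential(μ−λ) for M/M/1.
μ − λ = 214.91 − 58.02 = 156.8900
P(W > t) = e^{−(μ−λ)t} = e^{−2.1494} = 0.116555

Final: 0.116555


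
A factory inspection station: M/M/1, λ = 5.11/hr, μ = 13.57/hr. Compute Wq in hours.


ρ = 5.11/13.57 = 0.3766
Wq = ρ/(μ−λ) = 0.3766/(13.57 − 5.11) = 0.3766/8.46 = 0.04451 hr

Final: 0.04451 hr


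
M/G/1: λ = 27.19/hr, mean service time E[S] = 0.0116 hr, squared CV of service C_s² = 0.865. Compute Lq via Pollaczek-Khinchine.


ρ = λ·E[S] = 27.19·0.0116 = 0.3154
Lq = ρ²(1+C_s²)/(2(1−ρ)) = 0.09948·(1+0.865)/(2·0.6846)
= 0.09948·1.8650/1.3692 = 0.13550

Final: 0.13550


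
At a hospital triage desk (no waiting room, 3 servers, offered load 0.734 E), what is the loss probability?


B(c,a) = (a^c/c!) / Σ_{k=0}^{c} a^k/k!
a^3/3! = 0.065908
Σ terms (k=0..3): 1.00000 + 0.73400 + 0.26938 + 0.06591 = 2.069286
B = 0.065908/2.069286 = 0.031851

Final: 0.031851


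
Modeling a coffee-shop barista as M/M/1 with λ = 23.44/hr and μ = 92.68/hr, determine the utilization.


ρ = λ/μ = 23.44/92.68 = 0.2529

Final: 0.2529


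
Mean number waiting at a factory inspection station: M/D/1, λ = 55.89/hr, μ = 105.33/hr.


ρ = 55.89/105.33 = 0.5306
M/D/1: Lq = ρ²/(2(1−ρ)) = 0.2816/(2·0.4694) = 0.29992

Final: 0.29992


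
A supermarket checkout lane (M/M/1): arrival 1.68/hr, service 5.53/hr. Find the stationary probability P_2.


ρ = 1.68/5.53 = 0.3038
P_n = (1−ρ)·ρ^n = (1 − 0.3038)·0.3038^2 = 0.6962·0.092293 = 0.064255

Final: 0.064255


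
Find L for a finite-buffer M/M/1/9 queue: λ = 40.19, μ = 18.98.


ρ = 40.19/18.98 = 2.1175
L = ρ[1 − (K+1)ρ^K + Kρ^(K+1)] / [(1−ρ)(1−ρ^(K+1))]
Numerator: 2.1175·(1 − 10·855.847099 + 9·1812.249468) = 16416.438151
Denominator: (-1.1175)·(-1811.249468) = 2024.056966
L = 16416.438151/2024.056966 = 8.1107

Final: 8.1107


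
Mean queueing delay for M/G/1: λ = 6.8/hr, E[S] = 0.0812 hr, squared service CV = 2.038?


ρ = λ·E[S] = 6.8·0.0812 = 0.5522
E[S²] = E[S]²(1+C_s²) = 0.0812²·(1+2.038) = 0.020031
Wq = λ·E[S²]/(2(1−ρ)) = 6.8·0.020031/(2·0.4478) = 0.15207 hr

Final: 0.15207 hr


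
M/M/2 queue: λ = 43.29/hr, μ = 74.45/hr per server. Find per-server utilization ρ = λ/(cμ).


ρ = λ/(cμ) = 43.29/(2·74.45) = 43.29/148.90 = 0.2907

Final: 0.2907


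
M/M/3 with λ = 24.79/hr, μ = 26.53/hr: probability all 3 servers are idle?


a = λ/μ = 24.79/26.53 = 0.9344; ρ = a/c = 0.3115
Σ_{k=0}^{2} a^k/k! (terms k=0..2) = 1.00000 + 0.93441 + 0.43656 = 2.37098
Tail: a^3/(3!(1−ρ)) = 0.81586/(6·0.6885) = 0.19749
P₀ = 1/(2.37098 + 0.19749) = 1/2.56847 = 0.389337

Final: 0.389337


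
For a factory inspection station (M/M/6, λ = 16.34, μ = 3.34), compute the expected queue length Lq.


a = λ/μ = 4.8922; ρ = a/6 = 0.8154
P₀ = 0.005327
Lq = P₀·a^c·ρ / (c!·(1−ρ)²) = 0.005327·13709.87554·0.8154/(720·0.03409)
= 2.42616

Final: 2.42616


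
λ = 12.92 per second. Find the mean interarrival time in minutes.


Mean interarrival time = 1/λ = 1/12.92 second = 0.07740 second
In minutes: 0.07740 × 0.0166667 = 0.001290 min

Final: 0.001290 min


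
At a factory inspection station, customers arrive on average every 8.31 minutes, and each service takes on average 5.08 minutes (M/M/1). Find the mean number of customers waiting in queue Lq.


λ = 60/8.31 = 7.2202 /hr
μ = 60/5.08 = 11.8110 /hr
ρ = λ/μ = 7.2202/11.8110 = 0.6113
Lq = ρ²/(1−ρ) = 0.3737/0.3887 = 0.9614

Final: 0.9614


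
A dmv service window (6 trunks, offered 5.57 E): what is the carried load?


B(6,5.57) = 0.234138 (Erlang-B)
Carried load = a(1 − B) = 5.57·(1 − 0.234138) = 5.57·0.765862 = 4.2659 E

Final: 4.2659 Erlangs


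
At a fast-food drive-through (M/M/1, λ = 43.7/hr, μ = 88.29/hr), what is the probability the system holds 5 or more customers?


ρ = 43.7/88.29 = 0.4950
P(N ≥ n) = ρ^n = 0.4950^5 = 0.029706

Final: 0.029706


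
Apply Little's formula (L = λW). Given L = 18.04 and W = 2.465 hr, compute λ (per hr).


λ = L/W = 18.04/2.465 = 7.3185 /hr

Final: 7.3185 /hr


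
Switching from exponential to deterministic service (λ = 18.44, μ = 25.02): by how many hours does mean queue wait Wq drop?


ρ = 18.44/25.02 = 0.7370
Wq(M/M/1) = ρ/(μ−λ) = 0.7370/6.58 = 0.11201 hr
Wq(M/D/1) = ρ/(2(μ−λ)) = 0.05600 hr
Savings = 0.11201 − 0.05600 = 0.05600 hr

Final: 0.05600 hr


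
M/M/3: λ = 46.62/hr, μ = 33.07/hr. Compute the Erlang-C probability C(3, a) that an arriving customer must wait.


a = λ/μ = 1.4097; ρ = a/3 = 0.4699
P₀ = 0.233411 (from M/M/c formula)
C(c,a) = [a^c/(c!(1−ρ))]·P₀ = [2.80165/(6·0.5301)]·0.233411
= 0.88088·0.233411 = 0.205606

Final: 0.205606


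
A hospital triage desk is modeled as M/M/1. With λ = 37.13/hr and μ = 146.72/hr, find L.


ρ = λ/μ = 37.13/146.72 = 0.2531
L = ρ/(1−ρ) = 0.2531/(1 − 0.2531) = 0.2531/0.7469 = 0.3388

Final: 0.3388


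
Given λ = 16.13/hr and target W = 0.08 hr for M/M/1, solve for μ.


W = 1/(μ−λ) ⇒ μ − λ = 1/W = 1/0.08 = 12.5000
μ = λ + 1/W = 16.13 + 12.5000 = 28.6300 per hr

Final: 28.6300 /hr


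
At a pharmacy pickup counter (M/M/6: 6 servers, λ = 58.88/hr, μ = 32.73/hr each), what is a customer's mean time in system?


a = 1.7990; ρ = 0.2998; P₀ = 0.165343
Lq = P₀·a^c·ρ/(c!(1−ρ)²) = 0.004760
Wq = Lq/λ = 0.004760/58.88 = 0.00008085 hr
W = Wq + 1/μ = 0.00008085 + 0.03055 = 0.03063 hr

Final: 0.03063 hr


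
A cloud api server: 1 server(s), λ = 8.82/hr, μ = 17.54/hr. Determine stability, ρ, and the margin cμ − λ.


Total capacity cμ = 1·17.54 = 17.54/hr
ρ = λ/(cμ) = 8.82/17.54 = 0.5029
Stable ⇔ ρ < 1: YES
Spare capacity = cμ − λ = 17.54 − 8.82 = 8.72/hr

Final: ρ = 0.5029; stable; margin = 8.72/hr


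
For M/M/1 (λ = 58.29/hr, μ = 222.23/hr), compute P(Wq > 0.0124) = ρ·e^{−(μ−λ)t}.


ρ = 58.29/222.23 = 0.2623
P(Wq > t) = ρ·e^{−(μ−λ)t} = 0.2623·e^{−2.0329}
= 0.2623·0.130961 = 0.034351

Final: 0.034351


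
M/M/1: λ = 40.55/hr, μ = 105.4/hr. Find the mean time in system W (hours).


W = 1/(μ−λ) = 1/(105.4 − 40.55) = 1/64.85 = 0.01542 hr

Final: 0.01542 hr


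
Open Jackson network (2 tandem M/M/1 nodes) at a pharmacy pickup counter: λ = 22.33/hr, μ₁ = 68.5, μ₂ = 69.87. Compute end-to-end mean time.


Each node sees arrival rate λ = 22.33/hr (tandem ⇒ throughput preserved).
W₁ = 1/(μ₁−λ) = 1/(68.5−22.33) = 0.02166 hr
W₂ = 1/(μ₂−λ) = 1/(69.87−22.33) = 0.02103 hr
W_total = W₁ + W₂ = 0.02166 + 0.02103 = 0.04269 hr

Final: 0.04269 hr


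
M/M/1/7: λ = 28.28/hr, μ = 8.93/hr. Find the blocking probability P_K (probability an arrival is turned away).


ρ = λ/μ = 28.28/8.93 = 3.1669
P_K = (1−ρ)ρ^K/(1−ρ^(K+1)) = (-2.1669·3194.446534)/(1 − 10116.343559)
= -6921.897025/-10115.343559 = 0.684297

Final: 0.684297


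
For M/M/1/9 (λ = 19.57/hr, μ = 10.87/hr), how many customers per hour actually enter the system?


ρ = 1.8004; P_K = (1−ρ)ρ^9/(1−ρ^10) = 0.445804
λ_eff = λ(1 − P_K) = 19.57·(1 − 0.445804) = 19.57·0.554196 = 10.8456 /hr

Final: 10.8456 /hr


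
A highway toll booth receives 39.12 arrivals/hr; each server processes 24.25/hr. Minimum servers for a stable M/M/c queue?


Stability requires cμ > λ ⇔ c > λ/μ.
λ/μ = 39.12/24.25 = 1.6132
Minimum integer c = ⌊1.6132⌋ + 1 = 2
Check: 2·24.25 = 48.50 > 39.12, while 1·24.25 = 24.25 ≤ 39.12

Final: 2 servers


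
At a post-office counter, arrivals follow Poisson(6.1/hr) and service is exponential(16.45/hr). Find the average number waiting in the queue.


ρ = 6.1/16.45 = 0.3708
Lq = ρ²/(1−ρ) = 0.1375/0.6292 = 0.2186

Final: 0.2186


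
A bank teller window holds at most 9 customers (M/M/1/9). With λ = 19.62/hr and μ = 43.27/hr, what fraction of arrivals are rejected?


ρ = λ/μ = 19.62/43.27 = 0.4534
P_K = (1−ρ)ρ^K/(1−ρ^(K+1)) = (0.5466·0.0008102)/(1 − 0.0003674)
= 0.0004428/0.999633 = 0.0004430

Final: 0.0004430


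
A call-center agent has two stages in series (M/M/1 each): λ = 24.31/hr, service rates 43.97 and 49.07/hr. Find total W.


Each node sees arrival rate λ = 24.31/hr (tandem ⇒ throughput preserved).
W₁ = 1/(μ₁−λ) = 1/(43.97−24.31) = 0.05086 hr
W₂ = 1/(μ₂−λ) = 1/(49.07−24.31) = 0.04039 hr
W_total = W₁ + W₂ = 0.05086 + 0.04039 = 0.09125 hr

Final: 0.09125 hr


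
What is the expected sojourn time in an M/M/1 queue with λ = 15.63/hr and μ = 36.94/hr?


W = 1/(μ−λ) = 1/(36.94 − 15.63) = 1/21.31 = 0.04693 hr

Final: 0.04693 hr


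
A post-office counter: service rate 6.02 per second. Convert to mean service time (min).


Mean service time = 1/μ = 1/6.02 second = 0.16611 second
In minutes: 0.16611 × 0.0166667 = 0.002769 min

Final: 0.002769 min


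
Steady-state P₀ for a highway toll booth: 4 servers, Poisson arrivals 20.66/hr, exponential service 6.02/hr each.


a = λ/μ = 20.66/6.02 = 3.4319; ρ = a/c = 0.8580
Σ_{k=0}^{3} a^k/k! (terms k=0..3) = 1.00000 + 3.43189 + 5.88895 + 6.73675 = 17.05759
Tail: a^4/(4!(1−ρ)) = 138.71879/(24·0.1420) = 40.69625
P₀ = 1/(17.05759 + 40.69625) = 1/57.75384 = 0.017315

Final: 0.017315


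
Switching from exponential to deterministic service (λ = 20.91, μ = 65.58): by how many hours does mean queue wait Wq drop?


ρ = 20.91/65.58 = 0.3188
Wq(M/M/1) = ρ/(μ−λ) = 0.3188/44.67 = 0.007138 hr
Wq(M/D/1) = ρ/(2(μ−λ)) = 0.003569 hr
Savings = 0.007138 − 0.003569 = 0.003569 hr

Final: 0.003569 hr


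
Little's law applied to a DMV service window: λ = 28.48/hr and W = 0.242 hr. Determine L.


L = λW = 28.48·0.242 = 6.8922

Final: 6.8922


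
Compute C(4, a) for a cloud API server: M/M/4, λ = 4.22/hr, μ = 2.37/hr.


a = λ/μ = 1.7806; ρ = a/4 = 0.4451
P₀ = 0.164973 (from M/M/c formula)
C(c,a) = [a^c/(c!(1−ρ))]·P₀ = [10.05209/(24·0.5549)]·0.164973
= 0.75486·0.164973 = 0.124532

Final: 0.124532


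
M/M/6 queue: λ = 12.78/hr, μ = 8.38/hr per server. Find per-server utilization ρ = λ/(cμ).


ρ = λ/(cμ) = 12.78/(6·8.38) = 12.78/50.28 = 0.2542

Final: 0.2542


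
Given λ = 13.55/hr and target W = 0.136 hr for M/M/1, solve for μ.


W = 1/(μ−λ) ⇒ μ − λ = 1/W = 1/0.136 = 7.3529
μ = λ + 1/W = 13.55 + 7.3529 = 20.9029 per hr

Final: 20.9029 /hr


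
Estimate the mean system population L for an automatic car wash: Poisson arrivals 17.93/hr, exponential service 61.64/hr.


ρ = λ/μ = 17.93/61.64 = 0.2909
L = ρ/(1−ρ) = 0.2909/(1 − 0.2909) = 0.2909/0.7091 = 0.4102

Final: 0.4102


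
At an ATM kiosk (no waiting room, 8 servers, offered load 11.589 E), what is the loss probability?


B(c,a) = (a^c/c!) / Σ_{k=0}^{c} a^k/k!
a^8/8! = 8069.510285
Σ terms (k=0..8): 1.00000 + 11.58900 + 67.15246 + 259.40995 + 751.57549 + 1742.00168 + 3364.67624 + 5570.46184 + 8069.51029 = 19837.376945
B = 8069.510285/19837.376945 = 0.406783

Final: 0.406783


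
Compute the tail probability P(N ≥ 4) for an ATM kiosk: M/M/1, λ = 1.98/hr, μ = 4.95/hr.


ρ = 1.98/4.95 = 0.4000
P(N ≥ n) = ρ^n = 0.4000^4 = 0.025600

Final: 0.025600


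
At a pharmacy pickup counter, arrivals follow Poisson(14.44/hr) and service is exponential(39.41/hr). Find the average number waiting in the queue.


ρ = 14.44/39.41 = 0.3664
Lq = ρ²/(1−ρ) = 0.1343/0.6336 = 0.2119

Final: 0.2119


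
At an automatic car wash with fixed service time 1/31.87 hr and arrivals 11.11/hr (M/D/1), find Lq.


ρ = 11.11/31.87 = 0.3486
M/D/1: Lq = ρ²/(2(1−ρ)) = 0.1215/(2·0.6514) = 0.09328

Final: 0.09328


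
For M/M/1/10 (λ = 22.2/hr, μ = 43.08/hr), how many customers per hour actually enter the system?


ρ = 0.5153; P_K = (1−ρ)ρ^10/(1−ρ^11) = 0.0006405
λ_eff = λ(1 − P_K) = 22.2·(1 − 0.0006405) = 22.2·0.999359 = 22.1858 /hr

Final: 22.1858 /hr


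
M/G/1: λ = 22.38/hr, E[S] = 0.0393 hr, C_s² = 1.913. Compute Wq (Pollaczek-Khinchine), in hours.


ρ = λ·E[S] = 22.38·0.0393 = 0.8795
E[S²] = E[S]²(1+C_s²) = 0.0393²·(1+1.913) = 0.004499
Wq = λ·E[S²]/(2(1−ρ)) = 22.38·0.004499/(2·0.1205) = 0.41792 hr

Final: 0.41792 hr


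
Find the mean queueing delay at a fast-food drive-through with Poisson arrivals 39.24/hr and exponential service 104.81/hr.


ρ = 39.24/104.81 = 0.3744
Wq = ρ/(μ−λ) = 0.3744/(104.81 − 39.24) = 0.3744/65.57 = 0.005710 hr

Final: 0.005710 hr


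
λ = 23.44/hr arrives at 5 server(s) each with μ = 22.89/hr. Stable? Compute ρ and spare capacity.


Total capacity cμ = 5·22.89 = 114.45/hr
ρ = λ/(cμ) = 23.44/114.45 = 0.2048
Stable ⇔ ρ < 1: YES
Spare capacity = cμ − λ = 114.45 − 23.44 = 91.01/hr

Final: ρ = 0.2048; stable; margin = 91.01/hr


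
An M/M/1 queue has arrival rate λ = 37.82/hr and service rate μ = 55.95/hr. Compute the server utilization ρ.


ρ = λ/μ = 37.82/55.95 = 0.6760

Final: 0.6760


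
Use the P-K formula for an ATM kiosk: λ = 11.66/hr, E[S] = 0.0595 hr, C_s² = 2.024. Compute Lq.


ρ = λ·E[S] = 11.66·0.0595 = 0.6938
Lq = ρ²(1+C_s²)/(2(1−ρ)) = 0.4813·(1+2.024)/(2·0.3062)
= 0.4813·3.0240/0.6125 = 2.37649

Final: 2.37649


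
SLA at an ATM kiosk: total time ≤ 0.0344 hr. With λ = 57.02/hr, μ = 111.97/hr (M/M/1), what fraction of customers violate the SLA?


W ~ Exponential(μ−λ) for M/M/1.
μ − λ = 111.97 − 57.02 = 54.9500
P(W > t) = e^{−(μ−λ)t} = e^{−1.8903} = 0.151030

Final: 0.151030


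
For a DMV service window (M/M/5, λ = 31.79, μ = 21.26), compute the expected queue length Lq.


a = λ/μ = 1.4953; ρ = a/5 = 0.2991
P₀ = 0.223831
Lq = P₀·a^c·ρ / (c!·(1−ρ)²) = 0.223831·7.47543·0.2991/(120·0.49132)
= 0.008487

Final: 0.008487


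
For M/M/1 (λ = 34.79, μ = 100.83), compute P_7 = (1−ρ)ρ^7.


ρ = 34.79/100.83 = 0.3450
P_n = (1−ρ)·ρ^n = (1 − 0.3450)·0.3450^7 = 0.6550·0.0005822 = 0.0003813

Final: 0.0003813


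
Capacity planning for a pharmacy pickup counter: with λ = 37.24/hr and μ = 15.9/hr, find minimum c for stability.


Stability requires cμ > λ ⇔ c > λ/μ.
λ/μ = 37.24/15.9 = 2.3421
Minimum integer c = ⌊2.3421⌋ + 1 = 3
Check: 3·15.9 = 47.70 > 37.24, while 2·15.9 = 31.80 ≤ 37.24

Final: 3 servers


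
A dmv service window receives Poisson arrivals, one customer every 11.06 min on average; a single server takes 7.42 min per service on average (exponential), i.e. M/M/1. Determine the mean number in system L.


λ = 60/11.06 = 5.4250 /hr
μ = 60/7.42 = 8.0863 /hr
ρ = λ/μ = 5.4250/8.0863 = 0.6709
L = ρ/(1−ρ) = 0.6709/0.3291 = 2.0385

Final: 2.0385


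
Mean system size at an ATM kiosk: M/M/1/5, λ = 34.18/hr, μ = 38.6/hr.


ρ = 34.18/38.6 = 0.8855
L = ρ[1 − (K+1)ρ^K + Kρ^(K+1)] / [(1−ρ)(1−ρ^(K+1))]
Numerator: 0.8855·(1 − 6·0.544407 + 5·0.482068) = 0.127421
Denominator: (0.1145)·(0.517932) = 0.059307
L = 0.127421/0.059307 = 2.1485

Final: 2.1485


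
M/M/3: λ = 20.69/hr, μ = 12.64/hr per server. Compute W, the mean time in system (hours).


a = 1.6369; ρ = 0.5456; P₀ = 0.179044
Lq = P₀·a^c·ρ/(c!(1−ρ)²) = 0.34587
Wq = Lq/λ = 0.34587/20.69 = 0.01672 hr
W = Wq + 1/μ = 0.01672 + 0.07911 = 0.09583 hr

Final: 0.09583 hr


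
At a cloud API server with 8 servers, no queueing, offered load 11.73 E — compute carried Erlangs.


B(8,11.73) = 0.412309 (Erlang-B)
Carried load = a(1 − B) = 11.73·(1 − 0.412309) = 11.73·0.587691 = 6.8936 E

Final: 6.8936 Erlangs


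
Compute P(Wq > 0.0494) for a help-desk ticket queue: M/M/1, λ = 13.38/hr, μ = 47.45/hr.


ρ = 13.38/47.45 = 0.2820
P(Wq > t) = ρ·e^{−(μ−λ)t} = 0.2820·e^{−1.6831}
= 0.2820·0.185805 = 0.052393

Final: 0.052393


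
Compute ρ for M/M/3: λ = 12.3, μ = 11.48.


ρ = λ/(cμ) = 12.3/(3·11.48) = 12.3/34.44 = 0.3571

Final: 0.3571


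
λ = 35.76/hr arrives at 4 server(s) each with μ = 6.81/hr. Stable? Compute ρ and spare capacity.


Total capacity cμ = 4·6.81 = 27.24/hr
ρ = λ/(cμ) = 35.76/27.24 = 1.3128
Stable ⇔ ρ < 1: NO
Spare capacity = cμ − λ = 27.24 − 35.76 = -8.52/hr

Final: ρ = 1.3128; unstable; margin = -8.52/hr


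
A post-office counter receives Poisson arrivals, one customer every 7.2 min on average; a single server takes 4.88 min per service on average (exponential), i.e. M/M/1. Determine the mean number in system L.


λ = 60/7.2 = 8.3333 /hr
μ = 60/4.88 = 12.2951 /hr
ρ = λ/μ = 8.3333/12.2951 = 0.6778
L = ρ/(1−ρ) = 0.6778/0.3222 = 2.1034

Final: 2.1034


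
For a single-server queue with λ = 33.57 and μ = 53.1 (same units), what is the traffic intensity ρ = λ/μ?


ρ = λ/μ = 33.57/53.1 = 0.6322

Final: 0.6322


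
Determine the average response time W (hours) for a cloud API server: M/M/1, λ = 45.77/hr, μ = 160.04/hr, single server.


W = 1/(μ−λ) = 1/(160.04 − 45.77) = 1/114.27 = 0.008751 hr

Final: 0.008751 hr


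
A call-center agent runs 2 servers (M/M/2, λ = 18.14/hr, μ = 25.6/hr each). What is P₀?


a = λ/μ = 18.14/25.6 = 0.7086; ρ = a/c = 0.3543
Σ_{k=0}^{1} a^k/k! (terms k=0..1) = 1.00000 + 0.70859 = 1.70859
Tail: a^2/(2!(1−ρ)) = 0.50211/(2·0.6457) = 0.38880
P₀ = 1/(1.70859 + 0.38880) = 1/2.09740 = 0.476781

Final: 0.476781


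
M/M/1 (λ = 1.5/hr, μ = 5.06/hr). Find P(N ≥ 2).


ρ = 1.5/5.06 = 0.2964
P(N ≥ n) = ρ^n = 0.2964^2 = 0.087878

Final: 0.087878


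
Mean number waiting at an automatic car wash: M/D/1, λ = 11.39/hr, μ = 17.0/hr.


ρ = 11.39/17.0 = 0.6700
M/D/1: Lq = ρ²/(2(1−ρ)) = 0.4489/(2·0.3300) = 0.68015

Final: 0.68015


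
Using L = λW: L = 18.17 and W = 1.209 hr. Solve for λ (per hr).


λ = L/W = 18.17/1.209 = 15.0289 /hr

Final: 15.0289 /hr


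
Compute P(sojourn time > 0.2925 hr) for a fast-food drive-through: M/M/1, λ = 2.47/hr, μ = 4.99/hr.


W ~ Exponential(μ−λ) for M/M/1.
μ − λ = 4.99 − 2.47 = 2.5200
P(W > t) = e^{−(μ−λ)t} = e^{−0.7371} = 0.478500

Final: 0.478500


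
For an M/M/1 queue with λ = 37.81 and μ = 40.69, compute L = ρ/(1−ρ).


ρ = λ/μ = 37.81/40.69 = 0.9292
L = ρ/(1−ρ) = 0.9292/(1 − 0.9292) = 0.9292/0.07078 = 13.1285

Final: 13.1285


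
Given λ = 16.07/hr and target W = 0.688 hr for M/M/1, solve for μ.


W = 1/(μ−λ) ⇒ μ − λ = 1/W = 1/0.688 = 1.4535
μ = λ + 1/W = 16.07 + 1.4535 = 17.5235 per hr

Final: 17.5235 /hr


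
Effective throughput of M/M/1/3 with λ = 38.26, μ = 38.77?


ρ = 0.9868; P_K = (1−ρ)ρ^3/(1−ρ^4) = 0.245056
λ_eff = λ(1 − P_K) = 38.26·(1 − 0.245056) = 38.26·0.754944 = 28.8841 /hr

Final: 28.8841 /hr


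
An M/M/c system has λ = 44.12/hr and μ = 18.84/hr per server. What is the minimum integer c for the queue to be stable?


Stability requires cμ > λ ⇔ c > λ/μ.
λ/μ = 44.12/18.84 = 2.3418
Minimum integer c = ⌊2.3418⌋ + 1 = 3
Check: 3·18.84 = 56.52 > 44.12, while 2·18.84 = 37.68 ≤ 44.12

Final: 3 servers


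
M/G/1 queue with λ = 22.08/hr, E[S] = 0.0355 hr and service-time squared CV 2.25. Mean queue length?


ρ = λ·E[S] = 22.08·0.0355 = 0.7838
Lq = ρ²(1+C_s²)/(2(1−ρ)) = 0.6144·(1+2.25)/(2·0.2162)
= 0.6144·3.2500/0.4323 = 4.61884

Final: 4.61884


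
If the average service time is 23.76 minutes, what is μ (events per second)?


μ = 1/(service time) in consistent units.
1 second = 0.0166667 min, so μ = 0.0166667/23.76 = 0.0007015 per second

Final: 0.0007015 /sec


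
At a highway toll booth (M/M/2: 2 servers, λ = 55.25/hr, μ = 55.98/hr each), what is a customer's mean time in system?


a = 0.9870; ρ = 0.4935; P₀ = 0.339154
Lq = P₀·a^c·ρ/(c!(1−ρ)²) = 0.31772
Wq = Lq/λ = 0.31772/55.25 = 0.005751 hr
W = Wq + 1/μ = 0.005751 + 0.01786 = 0.02361 hr

Final: 0.02361 hr


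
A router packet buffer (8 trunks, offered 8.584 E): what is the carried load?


B(8,8.584) = 0.267360 (Erlang-B)
Carried load = a(1 − B) = 8.584·(1 − 0.267360) = 8.584·0.732640 = 6.2890 E

Final: 6.2890 Erlangs


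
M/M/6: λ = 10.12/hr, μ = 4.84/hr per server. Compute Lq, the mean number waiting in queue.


a = λ/μ = 2.0909; ρ = a/6 = 0.3485
P₀ = 0.123335
Lq = P₀·a^c·ρ / (c!·(1−ρ)²) = 0.123335·83.56240·0.3485/(720·0.42447)
= 0.01175

Final: 0.01175


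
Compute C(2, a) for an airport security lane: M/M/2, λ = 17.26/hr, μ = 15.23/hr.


a = λ/μ = 1.1333; ρ = a/2 = 0.5666
P₀ = 0.276614 (from M/M/c formula)
C(c,a) = [a^c/(c!(1−ρ))]·P₀ = [1.28435/(2·0.4334)]·0.276614
= 1.48186·0.276614 = 0.409903

Final: 0.409903


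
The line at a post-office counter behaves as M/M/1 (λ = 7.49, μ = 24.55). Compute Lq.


ρ = 7.49/24.55 = 0.3051
Lq = ρ²/(1−ρ) = 0.09308/0.6949 = 0.1339

Final: 0.1339


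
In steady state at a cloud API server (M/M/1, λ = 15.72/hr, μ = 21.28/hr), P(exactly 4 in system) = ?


ρ = 15.72/21.28 = 0.7387
P_n = (1−ρ)·ρ^n = (1 − 0.7387)·0.7387^4 = 0.2613·0.297799 = 0.077808

Final: 0.077808


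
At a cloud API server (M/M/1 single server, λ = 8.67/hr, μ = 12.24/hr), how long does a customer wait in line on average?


ρ = 8.67/12.24 = 0.7083
Wq = ρ/(μ−λ) = 0.7083/(12.24 − 8.67) = 0.7083/3.57 = 0.1984 hr

Final: 0.1984 hr


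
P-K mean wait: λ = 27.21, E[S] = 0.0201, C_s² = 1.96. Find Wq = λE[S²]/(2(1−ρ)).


ρ = λ·E[S] = 27.21·0.0201 = 0.5469
E[S²] = E[S]²(1+C_s²) = 0.0201²·(1+1.96) = 0.001196
Wq = λ·E[S²]/(2(1−ρ)) = 27.21·0.001196/(2·0.4531) = 0.03591 hr

Final: 0.03591 hr


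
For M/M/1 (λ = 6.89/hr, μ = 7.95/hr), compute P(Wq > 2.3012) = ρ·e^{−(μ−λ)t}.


ρ = 6.89/7.95 = 0.8667
P(Wq > t) = ρ·e^{−(μ−λ)t} = 0.8667·e^{−2.4393}
= 0.8667·0.087224 = 0.075594

Final: 0.075594


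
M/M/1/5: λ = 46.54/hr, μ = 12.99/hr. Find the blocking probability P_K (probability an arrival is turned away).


ρ = λ/μ = 46.54/12.99 = 3.5828
P_K = (1−ρ)ρ^K/(1−ρ^(K+1)) = (-2.5828·590.318154)/(1 − 2114.965889)
= -1524.647735/-2113.965889 = 0.721226

Final: 0.721226


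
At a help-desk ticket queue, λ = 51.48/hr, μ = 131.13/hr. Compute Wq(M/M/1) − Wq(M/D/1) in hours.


ρ = 51.48/131.13 = 0.3926
Wq(M/M/1) = ρ/(μ−λ) = 0.3926/79.65 = 0.004929 hr
Wq(M/D/1) = ρ/(2(μ−λ)) = 0.002464 hr
Savings = 0.004929 − 0.002464 = 0.002464 hr

Final: 0.002464 hr


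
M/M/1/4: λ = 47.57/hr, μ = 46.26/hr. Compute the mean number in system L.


ρ = 47.57/46.26 = 1.0283
L = ρ[1 − (K+1)ρ^K + Kρ^(K+1)] / [(1−ρ)(1−ρ^(K+1))]
Numerator: 1.0283·(1 − 5·1.118176 + 4·1.149841) = 0.008723
Denominator: (-0.02832)·(-0.149841) = 0.004243
L = 0.008723/0.004243 = 2.0558

Final: 2.0558


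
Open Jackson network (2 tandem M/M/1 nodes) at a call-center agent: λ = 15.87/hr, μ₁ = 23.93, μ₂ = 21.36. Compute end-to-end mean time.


Each node sees arrival rate λ = 15.87/hr (tandem ⇒ throughput preserved).
W₁ = 1/(μ₁−λ) = 1/(23.93−15.87) = 0.12407 hr
W₂ = 1/(μ₂−λ) = 1/(21.36−15.87) = 0.18215 hr
W_total = W₁ + W₂ = 0.12407 + 0.18215 = 0.30622 hr

Final: 0.30622 hr


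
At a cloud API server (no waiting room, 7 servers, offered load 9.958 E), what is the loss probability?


B(c,a) = (a^c/c!) / Σ_{k=0}^{c} a^k/k!
a^7/7! = 1926.523527
Σ terms (k=0..7): 1.00000 + 9.95800 + 49.58088 + 164.57547 + 409.71064 + 815.97972 + 1354.25434 + 1926.52353 = 4731.582582
B = 1926.523527/4731.582582 = 0.407163

Final: 0.407163


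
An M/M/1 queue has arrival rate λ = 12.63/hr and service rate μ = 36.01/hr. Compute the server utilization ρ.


ρ = λ/μ = 12.63/36.01 = 0.3507

Final: 0.3507


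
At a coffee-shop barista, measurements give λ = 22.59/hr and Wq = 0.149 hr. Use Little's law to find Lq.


Lq = λWq = 22.59·0.149 = 3.3659

Final: 3.3659


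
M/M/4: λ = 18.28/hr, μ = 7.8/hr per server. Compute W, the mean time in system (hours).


a = 2.3436; ρ = 0.5859; P₀ = 0.088728
Lq = P₀·a^c·ρ/(c!(1−ρ)²) = 0.38105
Wq = Lq/λ = 0.38105/18.28 = 0.02085 hr
W = Wq + 1/μ = 0.02085 + 0.12821 = 0.14905 hr

Final: 0.14905 hr


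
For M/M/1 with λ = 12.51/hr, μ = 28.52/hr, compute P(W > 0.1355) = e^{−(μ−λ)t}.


W ~ Exponential(μ−λ) for M/M/1.
μ − λ = 28.52 − 12.51 = 16.0100
P(W > t) = e^{−(μ−λ)t} = e^{−2.1694} = 0.114251

Final: 0.114251


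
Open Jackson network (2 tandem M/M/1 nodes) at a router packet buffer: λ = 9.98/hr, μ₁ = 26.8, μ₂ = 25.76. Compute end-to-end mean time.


Each node sees arrival rate λ = 9.98/hr (tandem ⇒ throughput preserved).
W₁ = 1/(μ₁−λ) = 1/(26.8−9.98) = 0.05945 hr
W₂ = 1/(μ₂−λ) = 1/(25.76−9.98) = 0.06337 hr
W_total = W₁ + W₂ = 0.05945 + 0.06337 = 0.12282 hr

Final: 0.12282 hr
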